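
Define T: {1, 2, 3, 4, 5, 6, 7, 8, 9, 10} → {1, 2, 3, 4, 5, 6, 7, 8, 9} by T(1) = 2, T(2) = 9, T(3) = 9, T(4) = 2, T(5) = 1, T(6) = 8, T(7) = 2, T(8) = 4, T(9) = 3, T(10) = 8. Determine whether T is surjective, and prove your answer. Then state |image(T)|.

No element maps to 5, so T is not surjective.
The image of T is {1, 2, 3, 4, 8, 9}, which has 6 elements.

6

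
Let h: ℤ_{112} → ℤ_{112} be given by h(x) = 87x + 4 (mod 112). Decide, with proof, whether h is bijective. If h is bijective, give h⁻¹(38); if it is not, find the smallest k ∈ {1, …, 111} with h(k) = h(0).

If h(u) = h(v), then 87u ≡ 87v (mod 112). Because gcd(87, 112) = 1, we may cancel 87 to get u ≡ v (mod 112).
We now compute 87⁻¹ mod 112 explicitly. Euclid's algorithm: 112 = 1·87 + 25, 87 = 3·25 + 12, 25 = 2·12 + 1; back-substituting gives 1 = 103·87 − 80·112, so 87⁻¹ ≡ 103 (mod 112).
For any y ∈ ℤ_{112}, x = 103(y − 4) mod 112 satisfies h(x) = 87·103(y − 4) + 4 ≡ y (since 87·103 ≡ 1 mod 112). So every y has a preimage.
So h is bijective.
Since h is bijective, we find h⁻¹(38): we need 87x ≡ 38 − 4 ≡ 34 (mod 112). Using 87⁻¹ = 103: x ≡ 103·34 = 3502 = 31·112 + 30, so x = 30.
Check: h(30) = 87·30 + 4 = 2614 = 23·112 + 38 ≡ 38 (mod 112).

30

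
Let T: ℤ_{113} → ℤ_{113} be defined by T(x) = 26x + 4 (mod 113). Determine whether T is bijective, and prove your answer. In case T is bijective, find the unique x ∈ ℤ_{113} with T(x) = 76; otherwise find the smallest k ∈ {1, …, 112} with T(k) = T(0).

81

Suppose T(a) = T(b) in ℤ_{113}. Then 26a + 4 ≡ 26b + 4 (mod 113), therefore 26(a − b) ≡ 0 (mod 113).
Since gcd(26, 113) = 1, 26 is invertible modulo 113, hence a − b ≡ 0 (mod 113), i.e. a = b.
We now compute 26⁻¹ mod 113 explicitly. Euclid's algorithm: 113 = 4·26 + 9, 26 = 2·9 + 8, 9 = 1·8 + 1; back-substituting gives 1 = 100·26 − 23·113, so 26⁻¹ ≡ 100 (mod 113).
For any y ∈ ℤ_{113}, x = 100(y − 4) mod 113 satisfies T(x) = 26·100(y − 4) + 4 ≡ y (since 26·100 ≡ 1 mod 113). So every y has a preimage.
So T is bijective.
Since T is bijective, we find T⁻¹(76): we need 26x ≡ 76 − 4 ≡ 72 (mod 113). Using 26⁻¹ = 100: x ≡ 100·72 = 7200 = 63·113 + 81, so x = 81.
Check: T(81) = 26·81 + 4 = 2110 = 18·113 + 76 ≡ 76 (mod 113).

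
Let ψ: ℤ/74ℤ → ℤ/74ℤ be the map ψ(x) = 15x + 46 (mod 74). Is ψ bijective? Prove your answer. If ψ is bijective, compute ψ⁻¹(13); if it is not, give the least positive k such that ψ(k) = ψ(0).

57

If ψ(x_1) = ψ(x_2), then 15x_1 ≡ 15x_2 (mod 74). Because gcd(15, 74) = 1, we may cancel 15 to get x_1 ≡ x_2 (mod 74).
We now compute 15⁻¹ mod 74 explicitly. Euclid's algorithm: 74 = 4·15 + 14, 15 = 1·14 + 1; back-substituting gives 1 = 5·15 − 1·74, so 15⁻¹ ≡ 5 (mod 74).
Then y ↦ 5(y − 46) is a two-sided inverse to ψ, so every y ∈ ℤ/74ℤ has a preimage.
Hence ψ is bijective.
Since ψ is bijective, we find ψ⁻¹(13): we need 15x ≡ 13 − 46 ≡ 41 (mod 74). Using 15⁻¹ = 5: x ≡ 5·41 = 205 = 2·74 + 57, so x = 57.
Check: ψ(57) = 15·57 + 46 = 901 = 12·74 + 13 ≡ 13 (mod 74).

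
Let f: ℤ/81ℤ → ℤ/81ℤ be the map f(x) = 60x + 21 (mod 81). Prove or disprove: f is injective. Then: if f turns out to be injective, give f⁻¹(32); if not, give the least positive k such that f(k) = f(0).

27

Recall that injectivity means: for all x_1, x_2 in the domain, f(x_1) = f(x_2) implies x_1 = x_2.
We have gcd(60, 81) = 3 > 1. Taking x_1 = 0 and x_2 = 27: f(0) = 21 and f(27) = 60·27 + 21 = 1641 ≡ 21 (mod 81).
So f(0) = f(27) while 0 ≠ 27, thus f is not injective.
Since f is not injective, we find the least positive k with f(k) = f(0): this means 60k ≡ 0 (mod 81), i.e. 81 ∣ 60k. Since gcd(60, 81) = 3, dividing through by 3 this holds exactly when 27 ∣ 20k, and as gcd(20, 27) = 1, exactly when 27 ∣ k.
The smallest positive such k is 27.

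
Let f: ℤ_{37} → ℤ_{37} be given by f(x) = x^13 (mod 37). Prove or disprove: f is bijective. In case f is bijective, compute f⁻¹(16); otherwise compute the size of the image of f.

Since 37 is prime, the nonzero elements of ℤ_{37} form a cyclic group of order 36.
As gcd(13, 36) = 1, raising to the 13th power is a bijection on this group: if s^13 ≡ t^13 then (st^{−1})^13 = 1, and the only element of order dividing gcd(13, 36) = 1 is 1, so s = t.
With f(0) = 0 this makes f injective on all of ℤ_{37}, hence bijective (finite equal-size domain and codomain). In particular f is bijective.
Since f is bijective, we find the preimage of 16. The inverse of x ↦ x^13 on (ℤ_{37})^× is x ↦ x^25, because 13·25 = 325 = 9·36 + 1 ≡ 1 (mod 36) and x^{36} = 1 for x ≠ 0 (Fermat). So f⁻¹(16) = 16^25 mod 37.
Repeated squaring mod 37: 16^1 ≡ 16, 16^2 ≡ 16² = 256 ≡ 34, 16^4 ≡ 34² = 1156 ≡ 9, 16^8 ≡ 9² = 81 ≡ 7, 16^16 ≡ 7² = 49 ≡ 12. Since 25 = 16 + 8 + 1, 16^25 ≡ 12·7·16: 12·7 = 84 ≡ 10, then 10·16 = 160 ≡ 12. So 16^25 ≡ 12 (mod 37).
Hence f⁻¹(16) = 12.

12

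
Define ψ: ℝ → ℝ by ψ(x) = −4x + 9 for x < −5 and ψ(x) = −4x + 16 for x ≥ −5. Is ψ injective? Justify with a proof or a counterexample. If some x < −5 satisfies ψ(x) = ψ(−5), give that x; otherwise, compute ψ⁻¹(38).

Both pieces are strictly decreasing (slopes −4 and −4), so each is injective on its own interval.
The left piece maps (−∞, −5) onto (29, ∞); the right piece maps [−5, ∞) onto (−∞, 36].
These images overlap. In particular ψ(−5) = 36 (right piece), and solving −4x + 9 = 36 on the left piece gives x = −27/4 < −5.
So ψ(−27/4) = ψ(−5) with −27/4 ≠ −5, and ψ is not injective. This x = −27/4 is the requested value below −5.

-27/4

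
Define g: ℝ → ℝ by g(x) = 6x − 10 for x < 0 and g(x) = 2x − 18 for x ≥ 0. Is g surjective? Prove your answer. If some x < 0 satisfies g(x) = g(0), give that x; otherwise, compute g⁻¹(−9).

Both pieces are strictly increasing (slopes 6 and 2), so each is injective on its own interval.
The left piece maps (−∞, 0) onto (−∞, −10); the right piece maps [0, ∞) onto [−18, ∞).
The union (−∞, −10) ∪ [−18, ∞) covers ℝ, so g is surjective.
For the follow-up: the images overlap, so an x < 0 with g(x) = g(0) exists. g(0) = −18; solving 6x − 10 = −18 for x < 0 gives x = (−18 + 10)/6 = −4/3.

-4/3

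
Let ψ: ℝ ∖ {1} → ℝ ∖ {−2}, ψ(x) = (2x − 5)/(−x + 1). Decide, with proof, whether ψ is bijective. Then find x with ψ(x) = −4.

-1/2

Suppose ψ(u) = ψ(v). Cross-multiplying: (2u − 5)(−v + 1) = (2v − 5)(−u + 1).
Expanding both sides and cancelling the symmetric terms leaves −3·(u − v) = 0. Since −3 ≠ 0, u = v. Therefore ψ is injective.
For any y ≠ −2, solving y(−x + 1) = 2x − 5 for x gives a well-defined x ≠ 1. So ψ is surjective.
So ψ is bijective.
Solving ψ(x) = −4: cross-multiplying gives 2x − 5 = −4(−x + 1), which rearranges to −2x = 1, so x = −1/2.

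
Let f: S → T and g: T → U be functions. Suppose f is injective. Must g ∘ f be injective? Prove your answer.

not injective

No. Take S = T = U = {0, 1}, f = identity (injective), and g(x) = 0 for every x.
Then (g ∘ f)(0) = 0 = (g ∘ f)(1) with 0 ≠ 1, so g ∘ f is not injective.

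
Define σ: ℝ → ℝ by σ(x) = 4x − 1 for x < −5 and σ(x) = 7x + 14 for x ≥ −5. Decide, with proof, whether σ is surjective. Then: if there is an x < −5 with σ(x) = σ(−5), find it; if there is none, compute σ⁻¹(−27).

Both pieces are strictly increasing (slopes 4 and 7), so each is injective on its own interval.
The left piece maps (−∞, −5) onto (−∞, −21); the right piece maps [−5, ∞) onto [−21, ∞).
These images together cover ℝ, so σ is surjective.
Because the two images are disjoint, no x < −5 has σ(x) = σ(−5), so we compute σ⁻¹(−27): −27 lies in (−∞, −21), so solve 4x − 1 = −27: x = (−27 + 1)/4 = −13/2.

-13/2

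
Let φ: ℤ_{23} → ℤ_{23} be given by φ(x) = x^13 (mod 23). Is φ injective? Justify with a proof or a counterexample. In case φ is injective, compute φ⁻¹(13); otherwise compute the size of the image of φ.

Since 23 is prime, the nonzero elements of ℤ_{23} form a cyclic group of order 22.
As gcd(13, 22) = 1, raising to the 13th power is a bijection on this group: if s^13 ≡ t^13 then (st^{−1})^13 = 1, and the only element of order dividing gcd(13, 22) = 1 is 1, so s = t.
With φ(0) = 0 this makes φ injective on all of ℤ_{23}, hence bijective (finite equal-size domain and codomain). In particular φ is injective.
Since φ is injective, we find the preimage of 13. The inverse of x ↦ x^13 on (ℤ_{23})^× is x ↦ x^17, because 13·17 = 221 = 10·22 + 1 ≡ 1 (mod 22) and x^{22} = 1 for x ≠ 0 (Fermat). So φ⁻¹(13) = 13^17 mod 23.
Repeated squaring mod 23: 13^1 ≡ 13, 13^2 ≡ 13² = 169 ≡ 8, 13^4 ≡ 8² = 64 ≡ 18, 13^8 ≡ 18² = 324 ≡ 2, 13^16 ≡ 2² = 4. Since 17 = 16 + 1, 13^17 ≡ 4·13: 4·13 = 52 ≡ 6. So 13^17 ≡ 6 (mod 23).
Hence φ⁻¹(13) = 6.

6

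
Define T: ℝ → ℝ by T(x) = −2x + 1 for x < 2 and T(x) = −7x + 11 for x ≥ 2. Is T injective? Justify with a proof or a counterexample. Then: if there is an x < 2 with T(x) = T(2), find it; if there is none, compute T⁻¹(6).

Both pieces are strictly decreasing (slopes −2 and −7), so each is injective on its own interval.
The left piece maps (−∞, 2) onto (−3, ∞); the right piece maps [2, ∞) onto (−∞, −3].
These images are disjoint, so no value is attained by both pieces. Hence T is injective.
Because the two images are disjoint, no x < 2 has T(x) = T(2), so we compute T⁻¹(6): 6 lies in (−3, ∞), so solve −2x + 1 = 6: x = (6 − 1)/(−2) = −5/2.

-5/2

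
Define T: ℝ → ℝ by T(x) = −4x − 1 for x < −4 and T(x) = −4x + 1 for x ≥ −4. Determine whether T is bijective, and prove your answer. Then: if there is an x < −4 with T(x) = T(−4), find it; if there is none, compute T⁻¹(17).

Both pieces are strictly decreasing (slopes −4 and −4), so each is injective on its own interval.
The left piece maps (−∞, −4) onto (15, ∞); the right piece maps [−4, ∞) onto (−∞, 17].
These images overlap. In particular T(−4) = 17 (right piece), and solving −4x − 1 = 17 on the left piece gives x = −9/2 < −4.
So T(−9/2) = T(−4) with −9/2 ≠ −4, and T is not injective, hence not bijective. This x = −9/2 is the requested value below −4.

-9/2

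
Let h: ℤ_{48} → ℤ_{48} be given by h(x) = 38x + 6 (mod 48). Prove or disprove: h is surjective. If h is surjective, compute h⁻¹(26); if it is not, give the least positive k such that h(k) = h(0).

24

Recall that h is surjective if every y in the codomain equals h(x) for some x in the domain.
Since gcd(38, 48) = 2, we have 38x ≡ 0 (mod 2) for all x, so h(x) ≡ 0 (mod 2).
But 1 ≢ 0 (mod 2), so 1 ∈ ℤ_{48} has no preimage. So h is not surjective.
Since h is not surjective, we find the least positive k with h(k) = h(0): this means 38k ≡ 0 (mod 48), i.e. 48 ∣ 38k. Since gcd(38, 48) = 2, dividing through by 2 this holds exactly when 24 ∣ 19k, and as gcd(19, 24) = 1, exactly when 24 ∣ k.
The smallest positive such k is 24.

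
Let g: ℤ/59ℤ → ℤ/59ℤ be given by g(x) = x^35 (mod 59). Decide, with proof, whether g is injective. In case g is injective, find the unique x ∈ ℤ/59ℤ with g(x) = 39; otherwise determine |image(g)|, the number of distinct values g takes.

Since 59 is prime, the nonzero elements of ℤ/59ℤ form a cyclic group of order 58.
As gcd(35, 58) = 1, raising to the 35th power is a bijection on this group: if a^35 ≡ b^35 then (ab^{−1})^35 = 1, and the only element of order dividing gcd(35, 58) = 1 is 1, so a = b.
With g(0) = 0 this makes g injective on all of ℤ/59ℤ, hence bijective (finite equal-size domain and codomain). In particular g is injective.
Since g is injective, we find the preimage of 39. The inverse of x ↦ x^35 on (ℤ/59ℤ)^× is x ↦ x^5, because 35·5 = 175 = 3·58 + 1 ≡ 1 (mod 58) and x^{58} = 1 for x ≠ 0 (Fermat). So g⁻¹(39) = 39^5 mod 59.
Repeated squaring mod 59: 39^1 ≡ 39, 39^2 ≡ 39² = 1521 ≡ 46, 39^4 ≡ 46² = 2116 ≡ 51. Since 5 = 4 + 1, 39^5 ≡ 51·39: 51·39 = 1989 ≡ 42. So 39^5 ≡ 42 (mod 59).
Hence g⁻¹(39) = 42.

42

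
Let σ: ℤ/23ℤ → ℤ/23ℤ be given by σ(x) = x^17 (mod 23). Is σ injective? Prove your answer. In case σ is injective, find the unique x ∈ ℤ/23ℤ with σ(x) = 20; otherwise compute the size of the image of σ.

Since 23 is prime, the nonzero elements of ℤ/23ℤ form a cyclic group of order 22.
As gcd(17, 22) = 1, raising to the 17th power is a bijection on this group: if x_1^17 ≡ x_2^17 then (x_1x_2^{−1})^17 = 1, and the only element of order dividing gcd(17, 22) = 1 is 1, so x_1 = x_2.
With σ(0) = 0 this makes σ injective on all of ℤ/23ℤ, hence bijective (finite equal-size domain and codomain). In particular σ is injective.
Since σ is injective, we find the preimage of 20. The inverse of x ↦ x^17 on (ℤ/23ℤ)^× is x ↦ x^13, because 17·13 = 221 = 10·22 + 1 ≡ 1 (mod 22) and x^{22} = 1 for x ≠ 0 (Fermat). So σ⁻¹(20) = 20^13 mod 23.
Repeated squaring mod 23: 20^1 ≡ 20, 20^2 ≡ 20² = 400 ≡ 9, 20^4 ≡ 9² = 81 ≡ 12, 20^8 ≡ 12² = 144 ≡ 6. Since 13 = 8 + 4 + 1, 20^13 ≡ 6·12·20: 6·12 = 72 ≡ 3, then 3·20 = 60 ≡ 14. So 20^13 ≡ 14 (mod 23).
Hence σ⁻¹(20) = 14.

14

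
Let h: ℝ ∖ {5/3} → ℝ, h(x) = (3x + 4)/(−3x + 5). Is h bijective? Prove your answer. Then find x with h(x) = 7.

31/24

If h(x) = −1, cross-multiplying gives −3(3x + 4) = 3(−3x + 5), which simplifies to −12 = 15 — false.  So −1 has no preimage and h is not surjective.
Therefore h is not bijective.
Solving h(x) = 7: cross-multiplying gives 3x + 4 = 7(−3x + 5), which rearranges to 24x = 31, so x = 31/24.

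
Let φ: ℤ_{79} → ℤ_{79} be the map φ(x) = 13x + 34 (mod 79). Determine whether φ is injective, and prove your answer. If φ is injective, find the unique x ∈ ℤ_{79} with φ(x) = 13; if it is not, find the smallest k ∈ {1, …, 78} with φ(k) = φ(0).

47

If φ(u) = φ(v), then 13u ≡ 13v (mod 79). Because gcd(13, 79) = 1, we may cancel 13 to get u ≡ v (mod 79).
So φ is injective.
We now compute 13⁻¹ mod 79 explicitly. Euclid's algorithm: 79 = 6·13 + 1; back-substituting gives 1 = 73·13 − 12·79, so 13⁻¹ ≡ 73 (mod 79).
Since φ is injective, we find φ⁻¹(13): we need 13x ≡ 13 − 34 ≡ 58 (mod 79). Using 13⁻¹ = 73: x ≡ 73·58 = 4234 = 53·79 + 47, so x = 47.
Check: φ(47) = 13·47 + 34 = 645 = 8·79 + 13 ≡ 13 (mod 79).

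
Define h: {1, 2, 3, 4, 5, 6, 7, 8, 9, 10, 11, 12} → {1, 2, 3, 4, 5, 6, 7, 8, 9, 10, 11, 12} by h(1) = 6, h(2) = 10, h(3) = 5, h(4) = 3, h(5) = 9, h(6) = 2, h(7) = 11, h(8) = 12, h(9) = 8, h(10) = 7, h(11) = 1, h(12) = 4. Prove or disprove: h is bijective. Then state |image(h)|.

The values 6, 10, 5, 3, 9, 2, 11, 12, 8, 7, 1, 4 are a permutation of {1, 2, 3, 4, 5, 6, 7, 8, 9, 10, 11, 12}: each element appears exactly once.
So h is injective and surjective, hence bijective.
The image of h is {1, 2, 3, 4, 5, 6, 7, 8, 9, 10, 11, 12}, which has 12 elements.

12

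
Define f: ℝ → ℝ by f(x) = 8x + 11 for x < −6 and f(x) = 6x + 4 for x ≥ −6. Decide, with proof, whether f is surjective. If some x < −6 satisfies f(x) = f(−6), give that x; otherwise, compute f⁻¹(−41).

-13/2

Both pieces are strictly increasing (slopes 8 and 6), so each is injective on its own interval.
The left piece maps (−∞, −6) onto (−∞, −37); the right piece maps [−6, ∞) onto [−32, ∞).
The union (−∞, −37) ∪ [−32, ∞) omits the interval between −37 and −32; in particular −37 has no preimage. So f is not surjective.
Because the two images are disjoint, no x < −6 has f(x) = f(−6), so we compute f⁻¹(−41): −41 lies in (−∞, −37), so solve 8x + 11 = −41: x = (−41 − 11)/8 = −13/2.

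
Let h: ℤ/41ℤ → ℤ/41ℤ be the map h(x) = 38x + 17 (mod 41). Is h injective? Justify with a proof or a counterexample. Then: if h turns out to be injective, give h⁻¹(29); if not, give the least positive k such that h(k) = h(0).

37

Suppose h(u) = h(v) in ℤ/41ℤ. Then 38u + 17 ≡ 38v + 17 (mod 41), hence 38(u − v) ≡ 0 (mod 41).
Since gcd(38, 41) = 1, 38 is invertible modulo 41, thus u − v ≡ 0 (mod 41), i.e. u = v.
Thus h is injective.
We now compute 38⁻¹ mod 41 explicitly. Euclid's algorithm: 41 = 1·38 + 3, 38 = 12·3 + 2, 3 = 1·2 + 1; back-substituting gives 1 = 27·38 − 25·41, so 38⁻¹ ≡ 27 (mod 41).
Since h is injective, we compute h⁻¹(29): solve 38x + 17 ≡ 29 (mod 41), i.e. 38x ≡ 12 (mod 41).
Multiplying by 38⁻¹ = 27 gives x ≡ 27·12 = 324 = 7·41 + 37 ≡ 37 (mod 41).
Check: h(37) = 38·37 + 17 = 1423 = 34·41 + 29 ≡ 29 (mod 41).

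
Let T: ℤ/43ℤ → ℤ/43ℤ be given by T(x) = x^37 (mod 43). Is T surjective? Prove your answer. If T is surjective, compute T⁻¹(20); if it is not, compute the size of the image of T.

3

Since 43 is prime, the nonzero elements of ℤ/43ℤ form a cyclic group of order 42.
As gcd(37, 42) = 1, raising to the 37th power is a bijection on this group: if x_1^37 ≡ x_2^37 then (x_1x_2^{−1})^37 = 1, and the only element of order dividing gcd(37, 42) = 1 is 1, so x_1 = x_2.
With T(0) = 0 this makes T injective on all of ℤ/43ℤ, hence bijective (finite equal-size domain and codomain). In particular T is surjective.
Since T is surjective, we find the preimage of 20. The inverse of x ↦ x^37 on (ℤ/43ℤ)^× is x ↦ x^25, because 37·25 = 925 = 22·42 + 1 ≡ 1 (mod 42) and x^{42} = 1 for x ≠ 0 (Fermat). So T⁻¹(20) = 20^25 mod 43.
Repeated squaring mod 43: 20^1 ≡ 20, 20^2 ≡ 20² = 400 ≡ 13, 20^4 ≡ 13² = 169 ≡ 40, 20^8 ≡ 40² = 1600 ≡ 9, 20^16 ≡ 9² = 81 ≡ 38. Since 25 = 16 + 8 + 1, 20^25 ≡ 38·9·20: 38·9 = 342 ≡ 41, then 41·20 = 820 ≡ 3. So 20^25 ≡ 3 (mod 43).
Hence T⁻¹(20) = 3.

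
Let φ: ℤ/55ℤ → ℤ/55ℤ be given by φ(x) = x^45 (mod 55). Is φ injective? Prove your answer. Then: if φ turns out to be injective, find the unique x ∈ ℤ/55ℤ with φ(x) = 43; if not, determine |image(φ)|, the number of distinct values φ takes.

15

φ(2): Repeated squaring mod 55: 2^1 ≡ 2, 2^2 ≡ 2² = 4, 2^4 ≡ 4² = 16, 2^8 ≡ 16² = 256 ≡ 36, 2^16 ≡ 36² = 1296 ≡ 31, 2^32 ≡ 31² = 961 ≡ 26. Since 45 = 32 + 8 + 4 + 1, 2^45 ≡ 26·36·16·2: 26·36 = 936 ≡ 1, then 1·16 = 16, then 16·2 = 32. So 2^45 ≡ 32 (mod 55).
φ(7): Repeated squaring mod 55: 7^1 ≡ 7, 7^2 ≡ 7² = 49, 7^4 ≡ 49² = 2401 ≡ 36, 7^8 ≡ 36² = 1296 ≡ 31, 7^16 ≡ 31² = 961 ≡ 26, 7^32 ≡ 26² = 676 ≡ 16. Since 45 = 32 + 8 + 4 + 1, 7^45 ≡ 16·31·36·7: 16·31 = 496 ≡ 1, then 1·36 = 36, then 36·7 = 252 ≡ 32. So 7^45 ≡ 32 (mod 55).
So φ(2) = φ(7) = 32 while 2 ≠ 7, so φ is not injective.
Since φ is not injective, we determine |image(φ)|. Computing x^45 mod 55 for each x (by repeated squaring, reducing mod 55 at every step), the values φ(0), φ(1), …, φ(54) are: 0, 1, 32, 23, 34, 45, 21, 32, 43, 34, 10, 11, 12, 43, 34, 45, 1, 32, 43, 54, 45, 21, 22, 23, 54, 45, 1, 12, 43, 54, 10, 1, 32, 33, 34, 10, 1, 12, 23, 54, 10, 21, 12, 43, 44, 45, 21, 12, 23, 34, 10, 21, 32, 23, 54.
The distinct values are {0, 1, 10, 11, 12, 21, 22, 23, 32, 33, 34, 43, 44, 45, 54}; there are 15 of them.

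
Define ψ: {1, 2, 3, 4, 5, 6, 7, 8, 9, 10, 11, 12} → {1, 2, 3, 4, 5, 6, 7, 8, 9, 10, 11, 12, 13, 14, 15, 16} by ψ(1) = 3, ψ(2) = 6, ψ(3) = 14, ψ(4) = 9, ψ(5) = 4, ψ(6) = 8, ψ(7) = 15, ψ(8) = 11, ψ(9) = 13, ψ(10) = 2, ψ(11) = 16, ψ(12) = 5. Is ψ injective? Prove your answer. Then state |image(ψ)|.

12

The values ψ(1), …, ψ(12) are 3, 6, 14, 9, 4, 8, 15, 11, 13, 2, 16, 5 — all distinct.
So ψ(x_1) = ψ(x_2) only when x_1 = x_2, and ψ is injective.
The image of ψ is {2, 3, 4, 5, 6, 8, 9, 11, 13, 14, 15, 16}, which has 12 elements.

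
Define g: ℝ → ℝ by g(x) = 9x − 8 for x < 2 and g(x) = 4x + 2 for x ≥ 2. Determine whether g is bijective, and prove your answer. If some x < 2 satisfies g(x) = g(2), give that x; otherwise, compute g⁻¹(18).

4

Both pieces are strictly increasing (slopes 9 and 4), so each is injective on its own interval.
The left piece maps (−∞, 2) onto (−∞, 10); the right piece maps [2, ∞) onto [10, ∞).
Since 10 = 10, the images partition ℝ: g is injective and surjective, hence bijective.
Because the two images are disjoint, no x < 2 has g(x) = g(2), so we compute g⁻¹(18): 18 lies in [10, ∞), so solve 4x + 2 = 18: x = (18 − 2)/4 = 4.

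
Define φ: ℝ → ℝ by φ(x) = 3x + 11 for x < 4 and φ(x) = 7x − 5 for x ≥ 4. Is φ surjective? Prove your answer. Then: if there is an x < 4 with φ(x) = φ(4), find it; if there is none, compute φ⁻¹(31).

36/7

Both pieces are strictly increasing (slopes 3 and 7), so each is injective on its own interval.
The left piece maps (−∞, 4) onto (−∞, 23); the right piece maps [4, ∞) onto [23, ∞).
These images together cover ℝ, so φ is surjective.
Because the two images are disjoint, no x < 4 has φ(x) = φ(4), so we compute φ⁻¹(31): 31 lies in [23, ∞), so solve 7x − 5 = 31: x = (31 + 5)/7 = 36/7.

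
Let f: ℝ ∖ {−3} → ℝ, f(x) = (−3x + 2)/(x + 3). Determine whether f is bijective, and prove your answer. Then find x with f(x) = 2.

-4/5

If f(x) = −3, cross-multiplying gives 1(−3x + 2) = −3(x + 3), which simplifies to 2 = −9 — false.  So −3 has no preimage and f is not surjective.
Therefore f is not bijective.
Solving f(x) = 2: cross-multiplying gives −3x + 2 = 2(x + 3), which rearranges to −5x = 4, so x = −4/5.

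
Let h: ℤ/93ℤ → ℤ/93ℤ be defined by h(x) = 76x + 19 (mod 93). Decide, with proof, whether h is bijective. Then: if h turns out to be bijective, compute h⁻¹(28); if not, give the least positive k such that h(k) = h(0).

87

If h(a) = h(b), then 76a ≡ 76b (mod 93). Because gcd(76, 93) = 1, we may cancel 76 to get a ≡ b (mod 93).
We now compute 76⁻¹ mod 93 explicitly. Euclid's algorithm: 93 = 1·76 + 17, 76 = 4·17 + 8, 17 = 2·8 + 1; back-substituting gives 1 = 82·76 − 67·93, so 76⁻¹ ≡ 82 (mod 93).
For any y ∈ ℤ/93ℤ, x = 82(y − 19) mod 93 satisfies h(x) = 76·82(y − 19) + 19 ≡ y (since 76·82 ≡ 1 mod 93). So every y has a preimage.
Thus h is bijective.
Since h is bijective, we find h⁻¹(28): we need 76x ≡ 28 − 19 ≡ 9 (mod 93). Using 76⁻¹ = 82: x ≡ 82·9 = 738 = 7·93 + 87, so x = 87.
Check: h(87) = 76·87 + 19 = 6631 = 71·93 + 28 ≡ 28 (mod 93).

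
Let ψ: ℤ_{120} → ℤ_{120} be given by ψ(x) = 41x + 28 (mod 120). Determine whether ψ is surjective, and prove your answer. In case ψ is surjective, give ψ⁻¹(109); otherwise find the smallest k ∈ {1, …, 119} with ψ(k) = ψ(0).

81

Recall: surjectivity means every element of the codomain has a preimage under ψ.
Since gcd(41, 120) = 1, 41 is invertible modulo 120. Euclid's algorithm: 120 = 2·41 + 38, 41 = 1·38 + 3, 38 = 12·3 + 2, 3 = 1·2 + 1; back-substituting gives 1 = 41·41 − 14·120, so 41⁻¹ ≡ 41 (mod 120).
Then y ↦ 41(y − 28) is a two-sided inverse to ψ, so every y ∈ ℤ_{120} has a preimage.
Hence ψ is surjective.
Since ψ is surjective, we find ψ⁻¹(109): we need 41x ≡ 109 − 28 ≡ 81 (mod 120). Using 41⁻¹ = 41: x ≡ 41·81 = 3321 = 27·120 + 81, so x = 81.
Check: ψ(81) = 41·81 + 28 = 3349 = 27·120 + 109 ≡ 109 (mod 120).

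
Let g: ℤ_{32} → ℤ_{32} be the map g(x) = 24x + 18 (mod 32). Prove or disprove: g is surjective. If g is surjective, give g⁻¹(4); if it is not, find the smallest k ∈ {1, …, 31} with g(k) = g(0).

Since gcd(24, 32) = 8, we have 24x ≡ 0 (mod 8) for all x, so g(x) ≡ 2 (mod 8).
But 0 ≢ 2 (mod 8), so 0 ∈ ℤ_{32} has no preimage. So g is not surjective.
Since g is not surjective, we find the least positive k with g(k) = g(0): this means 24k ≡ 0 (mod 32), i.e. 32 ∣ 24k. Since gcd(24, 32) = 8, dividing through by 8 this holds exactly when 4 ∣ 3k, and as gcd(3, 4) = 1, exactly when 4 ∣ k.
The smallest positive such k is 4.

4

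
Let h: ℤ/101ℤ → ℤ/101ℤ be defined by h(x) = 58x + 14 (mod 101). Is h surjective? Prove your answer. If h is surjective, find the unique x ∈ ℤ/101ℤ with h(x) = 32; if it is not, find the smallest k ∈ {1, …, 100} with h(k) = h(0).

63

Since gcd(58, 101) = 1, 58 is invertible modulo 101. Euclid's algorithm: 101 = 1·58 + 43, 58 = 1·43 + 15, 43 = 2·15 + 13, 15 = 1·13 + 2, 13 = 6·2 + 1; back-substituting gives 1 = 54·58 − 31·101, so 58⁻¹ ≡ 54 (mod 101).
For any y ∈ ℤ/101ℤ, x = 54(y − 14) mod 101 satisfies h(x) = 58·54(y − 14) + 14 ≡ y (since 58·54 ≡ 1 mod 101). So every y has a preimage.
So h is surjective.
Since h is surjective, we compute h⁻¹(32): solve 58x + 14 ≡ 32 (mod 101), i.e. 58x ≡ 18 (mod 101).
Multiplying by 58⁻¹ = 54 gives x ≡ 54·18 = 972 = 9·101 + 63 ≡ 63 (mod 101).
Check: h(63) = 58·63 + 14 = 3668 = 36·101 + 32 ≡ 32 (mod 101).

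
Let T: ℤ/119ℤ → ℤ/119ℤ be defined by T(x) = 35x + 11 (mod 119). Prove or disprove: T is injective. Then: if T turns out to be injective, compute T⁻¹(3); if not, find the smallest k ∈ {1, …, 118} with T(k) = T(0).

We have gcd(35, 119) = 7 > 1. Taking s = 0 and t = 17: T(0) = 11 and T(17) = 35·17 + 11 = 606 ≡ 11 (mod 119).
So T(0) = T(17) while 0 ≠ 17, therefore T is not injective.
Since T is not injective, we find the least positive k with T(k) = T(0): this means 35k ≡ 0 (mod 119), i.e. 119 ∣ 35k. Since gcd(35, 119) = 7, dividing through by 7 this holds exactly when 17 ∣ 5k, and as gcd(5, 17) = 1, exactly when 17 ∣ k.
The smallest positive such k is 17.

17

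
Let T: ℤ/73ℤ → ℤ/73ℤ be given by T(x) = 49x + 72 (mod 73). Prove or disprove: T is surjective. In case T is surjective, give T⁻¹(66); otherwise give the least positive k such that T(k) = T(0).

Since gcd(49, 73) = 1, 49 is invertible modulo 73. Euclid's algorithm: 73 = 1·49 + 24, 49 = 2·24 + 1; back-substituting gives 1 = 3·49 − 2·73, so 49⁻¹ ≡ 3 (mod 73).
For any y ∈ ℤ/73ℤ, x = 3(y − 72) mod 73 satisfies T(x) = 49·3(y − 72) + 72 ≡ y (since 49·3 ≡ 1 mod 73). So every y has a preimage.
So T is surjective.
Since T is surjective, we compute T⁻¹(66): solve 49x + 72 ≡ 66 (mod 73), i.e. 49x ≡ 67 (mod 73).
Multiplying by 49⁻¹ = 3 gives x ≡ 3·67 = 201 = 2·73 + 55 ≡ 55 (mod 73).
Check: T(55) = 49·55 + 72 = 2767 = 37·73 + 66 ≡ 66 (mod 73).

55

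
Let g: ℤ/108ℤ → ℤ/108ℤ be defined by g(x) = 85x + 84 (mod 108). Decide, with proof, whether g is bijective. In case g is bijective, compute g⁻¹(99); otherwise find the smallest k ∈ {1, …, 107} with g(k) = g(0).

Suppose g(s) = g(t) in ℤ/108ℤ. Then 85s + 84 ≡ 85t + 84 (mod 108), hence 85(s − t) ≡ 0 (mod 108).
Since gcd(85, 108) = 1, 85 is invertible modulo 108, thus s − t ≡ 0 (mod 108), i.e. s = t.
We now compute 85⁻¹ mod 108 explicitly. Euclid's algorithm: 108 = 1·85 + 23, 85 = 3·23 + 16, 23 = 1·16 + 7, 16 = 2·7 + 2, 7 = 3·2 + 1; back-substituting gives 1 = 61·85 − 48·108, so 85⁻¹ ≡ 61 (mod 108).
For any y ∈ ℤ/108ℤ, x = 61(y − 84) mod 108 satisfies g(x) = 85·61(y − 84) + 84 ≡ y (since 85·61 ≡ 1 mod 108). So every y has a preimage.
Thus g is bijective.
Since g is bijective, we find g⁻¹(99): we need 85x ≡ 99 − 84 ≡ 15 (mod 108). Using 85⁻¹ = 61: x ≡ 61·15 = 915 = 8·108 + 51, so x = 51.
Check: g(51) = 85·51 + 84 = 4419 = 40·108 + 99 ≡ 99 (mod 108).

51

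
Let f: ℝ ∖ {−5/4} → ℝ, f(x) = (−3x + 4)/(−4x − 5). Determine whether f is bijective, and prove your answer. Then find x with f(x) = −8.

-36/35

If f(x) = 3/4, cross-multiplying gives −4(−3x + 4) = −3(−4x − 5), which simplifies to −16 = 15 — false.  So 3/4 has no preimage and f is not surjective.
Therefore f is not bijective.
Solving f(x) = −8: cross-multiplying gives −3x + 4 = −8(−4x − 5), which rearranges to −35x = 36, so x = −36/35.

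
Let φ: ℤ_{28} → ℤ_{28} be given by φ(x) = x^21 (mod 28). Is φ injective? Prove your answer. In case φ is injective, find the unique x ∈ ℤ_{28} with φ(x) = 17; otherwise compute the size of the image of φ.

9

φ(2): Repeated squaring mod 28: 2^1 ≡ 2, 2^2 ≡ 2² = 4, 2^4 ≡ 4² = 16, 2^8 ≡ 16² = 256 ≡ 4, 2^16 ≡ 4² = 16. Since 21 = 16 + 4 + 1, 2^21 ≡ 16·16·2: 16·16 = 256 ≡ 4, then 4·2 = 8. So 2^21 ≡ 8 (mod 28).
φ(4): Repeated squaring mod 28: 4^1 ≡ 4, 4^2 ≡ 4² = 16, 4^4 ≡ 16² = 256 ≡ 4, 4^8 ≡ 4² = 16, 4^16 ≡ 16² = 256 ≡ 4. Since 21 = 16 + 4 + 1, 4^21 ≡ 4·4·4: 4·4 = 16, then 16·4 = 64 ≡ 8. So 4^21 ≡ 8 (mod 28).
So φ(2) = φ(4) = 8 while 2 ≠ 4, therefore φ is not injective.
Since φ is not injective, we determine |image(φ)|. Computing x^21 mod 28 for each x (by repeated squaring, reducing mod 28 at every step), the values φ(0), φ(1), …, φ(27) are: 0, 1, 8, 27, 8, 13, 20, 7, 8, 1, 20, 15, 20, 13, 0, 15, 8, 13, 8, 27, 20, 21, 8, 15, 20, 1, 20, 27.
The distinct values are {0, 1, 7, 8, 13, 15, 20, 21, 27}; there are 9 of them.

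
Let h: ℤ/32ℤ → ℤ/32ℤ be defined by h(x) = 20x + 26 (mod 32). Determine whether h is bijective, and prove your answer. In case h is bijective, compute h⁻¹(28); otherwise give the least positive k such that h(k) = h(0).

8

We have gcd(20, 32) = 4 > 1. Taking s = 0 and t = 8: h(0) = 26 and h(8) = 20·8 + 26 = 186 ≡ 26 (mod 32).
So h(0) = h(8) while 0 ≠ 8, so h is not injective, hence not bijective.
Since h is not bijective, we find the least positive k with h(k) = h(0): this means 20k ≡ 0 (mod 32), i.e. 32 ∣ 20k. Since gcd(20, 32) = 4, dividing through by 4 this holds exactly when 8 ∣ 5k, and as gcd(5, 8) = 1, exactly when 8 ∣ k.
The smallest positive such k is 8.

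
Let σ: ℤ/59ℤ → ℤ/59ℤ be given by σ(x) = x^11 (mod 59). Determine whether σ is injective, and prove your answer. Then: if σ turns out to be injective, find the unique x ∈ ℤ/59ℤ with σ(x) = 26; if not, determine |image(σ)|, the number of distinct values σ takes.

Since 59 is prime, the nonzero elements of ℤ/59ℤ form a cyclic group of order 58.
As gcd(11, 58) = 1, raising to the 11th power is a bijection on this group: if a^11 ≡ b^11 then (ab^{−1})^11 = 1, and the only element of order dividing gcd(11, 58) = 1 is 1, so a = b.
With σ(0) = 0 this makes σ injective on all of ℤ/59ℤ, hence bijective (finite equal-size domain and codomain). In particular σ is injective.
Since σ is injective, we find the preimage of 26. The inverse of x ↦ x^11 on (ℤ/59ℤ)^× is x ↦ x^37, because 11·37 = 407 = 7·58 + 1 ≡ 1 (mod 58) and x^{58} = 1 for x ≠ 0 (Fermat). So σ⁻¹(26) = 26^37 mod 59.
Repeated squaring mod 59: 26^1 ≡ 26, 26^2 ≡ 26² = 676 ≡ 27, 26^4 ≡ 27² = 729 ≡ 21, 26^8 ≡ 21² = 441 ≡ 28, 26^16 ≡ 28² = 784 ≡ 17, 26^32 ≡ 17² = 289 ≡ 53. Since 37 = 32 + 4 + 1, 26^37 ≡ 53·21·26: 53·21 = 1113 ≡ 51, then 51·26 = 1326 ≡ 28. So 26^37 ≡ 28 (mod 59).
Hence σ⁻¹(26) = 28.

28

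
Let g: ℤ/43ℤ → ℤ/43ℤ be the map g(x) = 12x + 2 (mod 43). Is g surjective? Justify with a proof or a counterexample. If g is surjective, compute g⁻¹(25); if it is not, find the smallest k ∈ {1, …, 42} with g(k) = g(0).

27

Since gcd(12, 43) = 1, 12 is invertible modulo 43. Euclid's algorithm: 43 = 3·12 + 7, 12 = 1·7 + 5, 7 = 1·5 + 2, 5 = 2·2 + 1; back-substituting gives 1 = 18·12 − 5·43, so 12⁻¹ ≡ 18 (mod 43).
For any y ∈ ℤ/43ℤ, x = 18(y − 2) mod 43 satisfies g(x) = 12·18(y − 2) + 2 ≡ y (since 12·18 ≡ 1 mod 43). So every y has a preimage.
Thus g is surjective.
Since g is surjective, we find g⁻¹(25): we need 12x ≡ 25 − 2 ≡ 23 (mod 43). Using 12⁻¹ = 18: x ≡ 18·23 = 414 = 9·43 + 27, so x = 27.
Check: g(27) = 12·27 + 2 = 326 = 7·43 + 25 ≡ 25 (mod 43).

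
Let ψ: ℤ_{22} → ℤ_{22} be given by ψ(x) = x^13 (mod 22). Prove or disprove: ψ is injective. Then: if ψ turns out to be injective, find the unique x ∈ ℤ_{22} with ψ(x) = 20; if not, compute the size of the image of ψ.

Computing x^13 mod 22 for each x (by repeated squaring, reducing mod 22 at every step), the values ψ(0), ψ(1), …, ψ(21) are: 0, 1, 8, 5, 20, 15, 18, 13, 6, 3, 10, 11, 12, 19, 16, 9, 4, 7, 2, 17, 14, 21.
Every element of ℤ_{22} appears exactly once in this list, so ψ is a bijection, and in particular injective.
Since ψ is injective, we read off the preimage of 20 from the same table: ψ(4) = 20, so ψ⁻¹(20) = 4.

4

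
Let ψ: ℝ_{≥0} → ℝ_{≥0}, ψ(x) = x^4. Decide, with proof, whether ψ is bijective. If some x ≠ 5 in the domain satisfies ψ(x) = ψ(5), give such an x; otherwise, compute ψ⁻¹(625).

5

On ℝ_{≥0}, x ↦ x^4 is strictly increasing (injective) and for any y ∈ ℝ_{≥0} the 4th root y^{1/4} lies in ℝ_{≥0} (surjective). So ψ is bijective.
Since x ↦ x^4 is strictly increasing on ℝ_{≥0}, it is injective there, so no x ≠ 5 in the domain has ψ(x) = ψ(5). We therefore compute ψ⁻¹(625) = 625^{1/4} = 5 (indeed 5^4 = 625).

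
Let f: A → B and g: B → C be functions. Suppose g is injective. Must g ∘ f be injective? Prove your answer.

not injective

No. Take A = {1, 2}, B = C = {1, 2, 3, 4, 5}, f(1) = f(2) = 1, and g = identity (injective).
Then (g ∘ f)(1) = (g ∘ f)(2) = 1 with 1 ≠ 2, so g ∘ f is not injective.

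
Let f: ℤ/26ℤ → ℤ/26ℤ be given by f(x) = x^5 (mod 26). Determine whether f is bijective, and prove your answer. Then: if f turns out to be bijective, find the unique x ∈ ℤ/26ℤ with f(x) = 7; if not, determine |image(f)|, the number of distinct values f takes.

Computing x^5 mod 26 for each x (by repeated squaring, reducing mod 26 at every step), the values f(0), f(1), …, f(25) are: 0, 1, 6, 9, 10, 5, 2, 11, 8, 3, 4, 7, 12, 13, 14, 19, 22, 23, 18, 15, 24, 21, 16, 17, 20, 25.
Every element of ℤ/26ℤ appears exactly once in this list, so f is a bijection, and in particular bijective.
Since f is bijective, we read off the preimage of 7 from the same table: f(11) = 7, so f⁻¹(7) = 11.

11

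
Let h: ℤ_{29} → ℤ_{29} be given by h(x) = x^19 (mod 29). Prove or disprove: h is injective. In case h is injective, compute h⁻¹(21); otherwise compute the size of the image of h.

Since 29 is prime, the nonzero elements of ℤ_{29} form a cyclic group of order 28.
As gcd(19, 28) = 1, raising to the 19th power is a bijection on this group: if s^19 ≡ t^19 then (st^{−1})^19 = 1, and the only element of order dividing gcd(19, 28) = 1 is 1, so s = t.
With h(0) = 0 this makes h injective on all of ℤ_{29}, hence bijective (finite equal-size domain and codomain). In particular h is injective.
Since h is injective, we find the preimage of 21. The inverse of x ↦ x^19 on (ℤ_{29})^× is x ↦ x^3, because 19·3 = 57 = 2·28 + 1 ≡ 1 (mod 28) and x^{28} = 1 for x ≠ 0 (Fermat). So h⁻¹(21) = 21^3 mod 29.
Repeated squaring mod 29: 21^1 ≡ 21, 21^2 ≡ 21² = 441 ≡ 6. Since 3 = 2 + 1, 21^3 ≡ 6·21: 6·21 = 126 ≡ 10. So 21^3 ≡ 10 (mod 29).
Hence h⁻¹(21) = 10.

10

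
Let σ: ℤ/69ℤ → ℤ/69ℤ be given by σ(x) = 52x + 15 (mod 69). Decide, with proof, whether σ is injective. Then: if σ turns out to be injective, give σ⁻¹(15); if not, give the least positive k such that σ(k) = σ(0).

If σ(x_1) = σ(x_2), then 52x_1 ≡ 52x_2 (mod 69). Because gcd(52, 69) = 1, we may cancel 52 to get x_1 ≡ x_2 (mod 69).
Thus σ is injective.
We now compute 52⁻¹ mod 69 explicitly. Euclid's algorithm: 69 = 1·52 + 17, 52 = 3·17 + 1; back-substituting gives 1 = 4·52 − 3·69, so 52⁻¹ ≡ 4 (mod 69).
Since σ is injective, we compute σ⁻¹(15): solve 52x + 15 ≡ 15 (mod 69), i.e. 52x ≡ 0 (mod 69).
Multiplying by 52⁻¹ = 4 gives x ≡ 4·0 = 0 ≡ 0 (mod 69).
Check: σ(0) = 52·0 + 15 = 15 ≡ 15 (mod 69).

0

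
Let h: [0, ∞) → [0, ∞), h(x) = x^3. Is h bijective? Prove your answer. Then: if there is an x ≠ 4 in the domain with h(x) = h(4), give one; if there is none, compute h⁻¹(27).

On [0, ∞), x ↦ x^3 is strictly increasing (injective) and for any y ∈ [0, ∞) the 3rd root y^{1/3} lies in [0, ∞) (surjective). So h is bijective.
Since x ↦ x^3 is strictly increasing on [0, ∞), it is injective there, so no x ≠ 4 in the domain has h(x) = h(4). We therefore compute h⁻¹(27) = 27^{1/3} = 3 (indeed 3^3 = 27).

3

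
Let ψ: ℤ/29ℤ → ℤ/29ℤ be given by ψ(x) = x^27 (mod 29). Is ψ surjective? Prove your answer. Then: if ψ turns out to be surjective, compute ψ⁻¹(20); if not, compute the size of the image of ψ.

16

Since 29 is prime, the nonzero elements of ℤ/29ℤ form a cyclic group of order 28.
As gcd(27, 28) = 1, raising to the 27th power is a bijection on this group: if s^27 ≡ t^27 then (st^{−1})^27 = 1, and the only element of order dividing gcd(27, 28) = 1 is 1, so s = t.
With ψ(0) = 0 this makes ψ injective on all of ℤ/29ℤ, hence bijective (finite equal-size domain and codomain). In particular ψ is surjective.
Since ψ is surjective, we find the preimage of 20. The inverse of x ↦ x^27 on (ℤ/29ℤ)^× is x ↦ x^27, because 27·27 = 729 = 26·28 + 1 ≡ 1 (mod 28) and x^{28} = 1 for x ≠ 0 (Fermat). So ψ⁻¹(20) = 20^27 mod 29.
Repeated squaring mod 29: 20^1 ≡ 20, 20^2 ≡ 20² = 400 ≡ 23, 20^4 ≡ 23² = 529 ≡ 7, 20^8 ≡ 7² = 49 ≡ 20, 20^16 ≡ 20² = 400 ≡ 23. Since 27 = 16 + 8 + 2 + 1, 20^27 ≡ 23·20·23·20: 23·20 = 460 ≡ 25, then 25·23 = 575 ≡ 24, then 24·20 = 480 ≡ 16. So 20^27 ≡ 16 (mod 29).
Hence ψ⁻¹(20) = 16.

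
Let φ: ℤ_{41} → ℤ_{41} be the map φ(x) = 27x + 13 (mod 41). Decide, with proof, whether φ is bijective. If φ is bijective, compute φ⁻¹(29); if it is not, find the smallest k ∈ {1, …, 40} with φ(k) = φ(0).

By definition, φ is injective if φ(s) = φ(t) implies s = t.
If φ(s) = φ(t), then 27s ≡ 27t (mod 41). Because gcd(27, 41) = 1, we may cancel 27 to get s ≡ t (mod 41).
We now compute 27⁻¹ mod 41 explicitly. Euclid's algorithm: 41 = 1·27 + 14, 27 = 1·14 + 13, 14 = 1·13 + 1; back-substituting gives 1 = 38·27 − 25·41, so 27⁻¹ ≡ 38 (mod 41).
For any y ∈ ℤ_{41}, x = 38(y − 13) mod 41 satisfies φ(x) = 27·38(y − 13) + 13 ≡ y (since 27·38 ≡ 1 mod 41). So every y has a preimage.
So φ is bijective.
Since φ is bijective, we compute φ⁻¹(29): solve 27x + 13 ≡ 29 (mod 41), i.e. 27x ≡ 16 (mod 41).
Multiplying by 27⁻¹ = 38 gives x ≡ 38·16 = 608 = 14·41 + 34 ≡ 34 (mod 41).
Check: φ(34) = 27·34 + 13 = 931 = 22·41 + 29 ≡ 29 (mod 41).

34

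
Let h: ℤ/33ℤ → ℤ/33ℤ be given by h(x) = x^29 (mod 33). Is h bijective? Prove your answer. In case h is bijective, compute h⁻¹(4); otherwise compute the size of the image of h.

25

Computing x^29 mod 33 for each x (by repeated squaring, reducing mod 33 at every step), the values h(0), h(1), …, h(32) are: 0, 1, 17, 15, 25, 20, 24, 19, 29, 27, 10, 11, 12, 28, 26, 3, 31, 2, 30, 7, 5, 21, 22, 23, 6, 4, 14, 9, 13, 8, 18, 16, 32.
Every element of ℤ/33ℤ appears exactly once in this list, so h is a bijection, and in particular bijective.
Since h is bijective, we read off the preimage of 4 from the same table: h(25) = 4, so h⁻¹(4) = 25.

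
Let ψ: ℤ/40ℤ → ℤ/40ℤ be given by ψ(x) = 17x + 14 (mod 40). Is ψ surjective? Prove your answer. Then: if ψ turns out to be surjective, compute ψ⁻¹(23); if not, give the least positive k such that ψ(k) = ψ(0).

17

Since gcd(17, 40) = 1, 17 is invertible modulo 40. Euclid's algorithm: 40 = 2·17 + 6, 17 = 2·6 + 5, 6 = 1·5 + 1; back-substituting gives 1 = 33·17 − 14·40, so 17⁻¹ ≡ 33 (mod 40).
For any y ∈ ℤ/40ℤ, x = 33(y − 14) mod 40 satisfies ψ(x) = 17·33(y − 14) + 14 ≡ y (since 17·33 ≡ 1 mod 40). So every y has a preimage.
Hence ψ is surjective.
Since ψ is surjective, we find ψ⁻¹(23): we need 17x ≡ 23 − 14 ≡ 9 (mod 40). Using 17⁻¹ = 33: x ≡ 33·9 = 297 = 7·40 + 17, so x = 17.
Check: ψ(17) = 17·17 + 14 = 303 = 7·40 + 23 ≡ 23 (mod 40).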